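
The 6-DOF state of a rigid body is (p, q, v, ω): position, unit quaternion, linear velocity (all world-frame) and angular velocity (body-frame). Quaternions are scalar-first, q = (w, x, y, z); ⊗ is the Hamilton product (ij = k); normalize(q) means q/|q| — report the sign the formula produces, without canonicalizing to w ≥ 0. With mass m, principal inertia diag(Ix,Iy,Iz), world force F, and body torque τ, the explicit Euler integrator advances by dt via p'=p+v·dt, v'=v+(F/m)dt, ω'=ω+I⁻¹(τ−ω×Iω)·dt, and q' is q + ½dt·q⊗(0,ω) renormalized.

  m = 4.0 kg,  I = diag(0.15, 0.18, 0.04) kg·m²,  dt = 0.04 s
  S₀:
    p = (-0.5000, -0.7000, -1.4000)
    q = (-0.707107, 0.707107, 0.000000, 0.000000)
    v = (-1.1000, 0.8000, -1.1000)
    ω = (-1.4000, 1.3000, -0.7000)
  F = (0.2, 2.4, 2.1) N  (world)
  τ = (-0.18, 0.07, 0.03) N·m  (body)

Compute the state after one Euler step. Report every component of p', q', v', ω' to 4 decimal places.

new position p' = (-0.5440, -0.6680, -1.4440)
v' = v + a·dt = (-1.0980, 0.8240, -1.0790)
ω×(Iω) gyroscopic = (0.1274, 0.1078, -0.0546)
(τ − ω×Iω)/I = (-2.0493, -0.2100, 2.1150)
ω + α·dt = (-1.4820, 1.2916, -0.6154)
2q̇ = q⊗(0,ω) = (0.9899498, 0.9899498, -0.4242642, 1.4142140)
updated quaternion q' = (-0.6867, 0.7263, -0.0085, 0.0283)

p' = (-0.5440, -0.6680, -1.4440)
q' = (-0.6867, 0.7263, -0.0085, 0.0283)
v' = (-1.0980, 0.8240, -1.0790)
ω' = (-1.4820, 1.2916, -0.6154)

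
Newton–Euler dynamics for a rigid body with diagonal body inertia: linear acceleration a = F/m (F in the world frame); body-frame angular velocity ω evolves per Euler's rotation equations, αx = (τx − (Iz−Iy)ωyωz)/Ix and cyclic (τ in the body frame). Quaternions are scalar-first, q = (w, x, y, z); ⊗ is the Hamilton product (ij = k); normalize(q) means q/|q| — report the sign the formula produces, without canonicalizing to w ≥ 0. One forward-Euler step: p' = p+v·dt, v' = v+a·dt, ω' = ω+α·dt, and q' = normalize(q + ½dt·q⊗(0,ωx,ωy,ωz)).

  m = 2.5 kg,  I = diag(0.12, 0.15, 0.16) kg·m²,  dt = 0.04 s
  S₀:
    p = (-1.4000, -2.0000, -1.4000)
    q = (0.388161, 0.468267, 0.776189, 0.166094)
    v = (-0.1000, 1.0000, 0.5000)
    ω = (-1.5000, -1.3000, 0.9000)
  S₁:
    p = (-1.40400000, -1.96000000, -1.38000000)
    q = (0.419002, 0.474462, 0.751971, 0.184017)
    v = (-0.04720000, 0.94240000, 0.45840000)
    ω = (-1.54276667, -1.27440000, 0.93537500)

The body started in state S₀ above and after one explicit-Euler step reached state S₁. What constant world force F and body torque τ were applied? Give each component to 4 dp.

velocity change Δv = (0.05280000, -0.05760000, -0.04160000)
m·(v₁−v₀)/dt = (3.3000, -3.6000, -2.6000)
ω₁ − ω₀ = (-0.04276667, 0.02560000, 0.03537500)
ω₀×(Iω₀) = (-0.0117, 0.0540, 0.0585)
I·α + gyro = (-0.1400, 0.1500, 0.2000)

F = (3.3000, -3.6000, -2.6000)
τ = (-0.1400, 0.1500, 0.2000)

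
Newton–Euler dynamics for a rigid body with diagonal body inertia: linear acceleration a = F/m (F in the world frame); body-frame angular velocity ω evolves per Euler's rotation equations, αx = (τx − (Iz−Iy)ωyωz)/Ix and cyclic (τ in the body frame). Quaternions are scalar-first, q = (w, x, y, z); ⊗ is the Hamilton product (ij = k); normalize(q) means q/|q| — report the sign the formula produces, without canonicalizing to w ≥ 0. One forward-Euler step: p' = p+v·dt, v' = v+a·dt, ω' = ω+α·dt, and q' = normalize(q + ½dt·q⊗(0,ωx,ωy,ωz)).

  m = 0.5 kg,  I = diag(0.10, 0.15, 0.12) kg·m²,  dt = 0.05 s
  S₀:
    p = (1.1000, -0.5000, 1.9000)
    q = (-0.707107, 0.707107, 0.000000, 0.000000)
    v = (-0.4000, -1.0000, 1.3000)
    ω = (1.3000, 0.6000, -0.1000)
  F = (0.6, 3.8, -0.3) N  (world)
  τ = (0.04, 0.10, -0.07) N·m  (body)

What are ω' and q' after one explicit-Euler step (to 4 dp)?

ω' = (1.3191, 0.6325, -0.1454)
q' = (-0.7296, 0.6837, -0.0088, 0.0124)

precession coupling ω×(Iω) = (0.0018, 0.0026, 0.0390)
angular accel α = (0.3820, 0.6493, -0.9083)
ω' = ω + α·dt = (1.3191, 0.6325, -0.1454)
q⊗(0,ω) = (-0.9192391, -0.9192391, -0.3535535, 0.4949749)
q + ½dt·q⊗(0,ω), renormalized = (-0.7296, 0.6837, -0.0088, 0.0124)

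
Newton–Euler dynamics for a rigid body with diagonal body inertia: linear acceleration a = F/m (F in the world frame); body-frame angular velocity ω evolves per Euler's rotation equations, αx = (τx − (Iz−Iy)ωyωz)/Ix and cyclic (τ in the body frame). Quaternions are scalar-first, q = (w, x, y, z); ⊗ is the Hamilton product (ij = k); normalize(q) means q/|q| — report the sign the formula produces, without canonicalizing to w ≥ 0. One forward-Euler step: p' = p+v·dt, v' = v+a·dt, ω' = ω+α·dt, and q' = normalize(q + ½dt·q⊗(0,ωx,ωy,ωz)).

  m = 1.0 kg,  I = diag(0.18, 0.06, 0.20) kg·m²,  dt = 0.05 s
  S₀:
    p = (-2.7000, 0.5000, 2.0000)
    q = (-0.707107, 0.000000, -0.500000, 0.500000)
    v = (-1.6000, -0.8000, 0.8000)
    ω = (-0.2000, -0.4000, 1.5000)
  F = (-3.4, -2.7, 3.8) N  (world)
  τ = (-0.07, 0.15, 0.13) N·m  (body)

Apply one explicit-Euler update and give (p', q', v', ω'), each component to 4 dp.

p' = (-2.7800, 0.4600, 2.0400)
q' = (-0.7303, -0.0102, -0.4950, 0.4706)
v' = (-1.7700, -0.9350, 0.9900)
ω' = (-0.1961, -0.2800, 1.5349)

gyro term ω×Iω = (-0.0840, 0.0060, -0.0096)
(τ − ω×Iω)/I = (0.0778, 2.4000, 0.6980)
ω' = ω + α·dt = (-0.1961, -0.2800, 1.5349)
q⊗(0,ω) = (-0.9500000, -0.4085786, 0.1828428, -1.1606605)
q + ½dt·q⊗(0,ω), renormalized = (-0.7303, -0.0102, -0.4950, 0.4706)
a = (-3.4000, -2.7000, 3.8000)
new position p' = (-2.7800, 0.4600, 2.0400)
v' = v + a·dt = (-1.7700, -0.9350, 0.9900)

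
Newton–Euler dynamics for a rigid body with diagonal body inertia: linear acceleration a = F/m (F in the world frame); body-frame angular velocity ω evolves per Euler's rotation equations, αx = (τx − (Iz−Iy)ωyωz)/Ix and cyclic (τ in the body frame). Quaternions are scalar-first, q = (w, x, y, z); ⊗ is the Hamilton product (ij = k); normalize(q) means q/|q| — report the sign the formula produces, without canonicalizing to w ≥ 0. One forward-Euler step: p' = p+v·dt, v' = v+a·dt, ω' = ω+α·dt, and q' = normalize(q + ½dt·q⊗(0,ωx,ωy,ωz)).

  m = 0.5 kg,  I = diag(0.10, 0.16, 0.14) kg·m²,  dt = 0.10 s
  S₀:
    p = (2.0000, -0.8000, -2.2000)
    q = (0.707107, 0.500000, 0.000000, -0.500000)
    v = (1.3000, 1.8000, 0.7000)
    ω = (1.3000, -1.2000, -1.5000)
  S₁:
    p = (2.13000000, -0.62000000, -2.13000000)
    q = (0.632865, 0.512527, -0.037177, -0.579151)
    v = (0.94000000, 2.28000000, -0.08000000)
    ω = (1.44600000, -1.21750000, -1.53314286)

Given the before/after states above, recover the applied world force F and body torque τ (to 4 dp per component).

Δv = v₁−v₀ = (-0.36000000, 0.48000000, -0.78000000)
F = m·Δv/dt = (-1.8000, 2.4000, -3.9000)
rate change Δω = (0.14600000, -0.01750000, -0.03314286)
precession coupling = (-0.0360, 0.0780, -0.0936)
applied torque τ = (0.1100, 0.0500, -0.1400)

F = (-1.8000, 2.4000, -3.9000)
τ = (0.1100, 0.0500, -0.1400)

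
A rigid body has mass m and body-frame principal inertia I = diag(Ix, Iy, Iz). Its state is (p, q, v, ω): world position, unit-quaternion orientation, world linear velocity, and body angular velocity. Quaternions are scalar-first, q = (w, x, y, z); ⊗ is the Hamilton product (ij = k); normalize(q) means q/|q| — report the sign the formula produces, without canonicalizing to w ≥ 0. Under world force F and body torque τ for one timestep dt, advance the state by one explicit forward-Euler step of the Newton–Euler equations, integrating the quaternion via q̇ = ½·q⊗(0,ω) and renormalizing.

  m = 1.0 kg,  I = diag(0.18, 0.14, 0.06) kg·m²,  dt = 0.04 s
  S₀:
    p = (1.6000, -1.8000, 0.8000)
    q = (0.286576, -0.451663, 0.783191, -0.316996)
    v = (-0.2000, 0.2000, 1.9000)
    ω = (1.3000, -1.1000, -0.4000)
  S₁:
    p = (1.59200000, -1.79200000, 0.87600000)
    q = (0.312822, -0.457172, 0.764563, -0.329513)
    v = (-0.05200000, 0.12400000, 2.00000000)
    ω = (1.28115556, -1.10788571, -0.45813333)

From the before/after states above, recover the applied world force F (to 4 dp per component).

F = (3.7000, -1.9000, 2.5000)

velocity change Δv = (0.14800000, -0.07600000, 0.10000000)
applied force F = (3.7000, -1.9000, 2.5000)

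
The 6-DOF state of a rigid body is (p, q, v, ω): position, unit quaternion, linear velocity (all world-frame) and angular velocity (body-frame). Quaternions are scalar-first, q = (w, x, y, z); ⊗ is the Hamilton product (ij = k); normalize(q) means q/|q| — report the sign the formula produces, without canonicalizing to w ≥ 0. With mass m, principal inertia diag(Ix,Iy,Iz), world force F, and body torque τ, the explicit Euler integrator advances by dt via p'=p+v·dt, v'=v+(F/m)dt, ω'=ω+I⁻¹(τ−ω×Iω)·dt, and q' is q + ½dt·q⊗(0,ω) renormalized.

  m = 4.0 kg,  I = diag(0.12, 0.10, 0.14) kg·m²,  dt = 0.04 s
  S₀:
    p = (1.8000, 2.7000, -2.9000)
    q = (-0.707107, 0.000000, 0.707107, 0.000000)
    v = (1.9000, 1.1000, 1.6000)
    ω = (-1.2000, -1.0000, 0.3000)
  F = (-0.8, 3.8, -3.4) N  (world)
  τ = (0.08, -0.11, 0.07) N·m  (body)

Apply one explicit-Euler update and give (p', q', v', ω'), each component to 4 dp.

p' = (1.8760, 2.7440, -2.8360)
q' = (-0.6926, 0.0212, 0.7209, 0.0127)
v' = (1.8920, 1.1380, 1.5660)
ω' = (-1.1693, -1.0469, 0.3269)

p' = p + v·dt = (1.8760, 2.7440, -2.8360)
new velocity v' = (1.8920, 1.1380, 1.5660)
angular accel α = (0.7667, -1.1720, 0.6714)
ω + α·dt = (-1.1693, -1.0469, 0.3269)
Hamilton product q⊗(0,ω) = (0.7071070, 1.0606605, 0.7071070, 0.6363963)
updated quaternion q' = (-0.6926, 0.0212, 0.7209, 0.0127)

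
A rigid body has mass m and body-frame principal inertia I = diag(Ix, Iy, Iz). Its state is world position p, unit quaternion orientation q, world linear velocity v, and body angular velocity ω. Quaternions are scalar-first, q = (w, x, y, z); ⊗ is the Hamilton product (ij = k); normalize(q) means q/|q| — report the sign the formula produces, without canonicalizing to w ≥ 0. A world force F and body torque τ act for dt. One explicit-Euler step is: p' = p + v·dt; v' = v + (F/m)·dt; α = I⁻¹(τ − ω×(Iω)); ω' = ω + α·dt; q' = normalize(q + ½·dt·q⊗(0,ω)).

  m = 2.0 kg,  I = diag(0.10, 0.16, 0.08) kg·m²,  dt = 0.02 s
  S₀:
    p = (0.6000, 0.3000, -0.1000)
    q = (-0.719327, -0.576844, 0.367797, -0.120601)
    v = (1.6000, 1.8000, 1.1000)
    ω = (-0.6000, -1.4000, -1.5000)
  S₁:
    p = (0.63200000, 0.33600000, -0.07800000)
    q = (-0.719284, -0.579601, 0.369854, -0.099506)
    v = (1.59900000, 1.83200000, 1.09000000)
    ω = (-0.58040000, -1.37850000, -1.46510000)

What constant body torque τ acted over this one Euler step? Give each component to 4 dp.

ω₁ − ω₀ = (0.01960000, 0.02150000, 0.03490000)
τ = I·(Δω/dt) + ω₀×(Iω₀) = (-0.0700, 0.1900, 0.1900)

τ = (-0.0700, 0.1900, 0.1900)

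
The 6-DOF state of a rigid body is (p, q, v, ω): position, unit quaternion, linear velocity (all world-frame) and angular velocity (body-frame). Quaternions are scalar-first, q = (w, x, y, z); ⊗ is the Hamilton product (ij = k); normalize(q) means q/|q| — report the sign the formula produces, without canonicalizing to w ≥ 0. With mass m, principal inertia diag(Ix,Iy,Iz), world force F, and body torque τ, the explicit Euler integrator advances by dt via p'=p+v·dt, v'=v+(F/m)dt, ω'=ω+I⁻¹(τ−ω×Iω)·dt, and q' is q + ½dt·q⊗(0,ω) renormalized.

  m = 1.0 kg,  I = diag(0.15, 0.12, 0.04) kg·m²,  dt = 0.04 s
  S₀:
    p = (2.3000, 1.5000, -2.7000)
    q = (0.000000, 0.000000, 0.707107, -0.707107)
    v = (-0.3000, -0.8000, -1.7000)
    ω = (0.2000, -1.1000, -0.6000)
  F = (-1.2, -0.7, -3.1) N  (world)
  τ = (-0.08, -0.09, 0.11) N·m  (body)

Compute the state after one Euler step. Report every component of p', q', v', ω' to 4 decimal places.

p' = (2.2880, 1.4680, -2.7680)
q' = (0.0071, -0.0240, 0.7041, -0.7097)
v' = (-0.3480, -0.8280, -1.8240)
ω' = (0.1927, -1.1256, -0.4966)

precession coupling ω×(Iω) = (-0.0528, -0.0132, 0.0066)
α = I⁻¹(τ − ω×Iω) = (-0.1813, -0.6400, 2.5850)
new body rate ω' = (0.1927, -1.1256, -0.4966)
q⊗(0,ω) = (0.3535535, -1.2020819, -0.1414214, -0.1414214)
q' = normalize(q + ½dt·q⊗(0,ω)) = (0.0071, -0.0240, 0.7041, -0.7097)
p + v·dt = (2.2880, 1.4680, -2.7680)
v + (F/m)dt = (-0.3480, -0.8280, -1.8240)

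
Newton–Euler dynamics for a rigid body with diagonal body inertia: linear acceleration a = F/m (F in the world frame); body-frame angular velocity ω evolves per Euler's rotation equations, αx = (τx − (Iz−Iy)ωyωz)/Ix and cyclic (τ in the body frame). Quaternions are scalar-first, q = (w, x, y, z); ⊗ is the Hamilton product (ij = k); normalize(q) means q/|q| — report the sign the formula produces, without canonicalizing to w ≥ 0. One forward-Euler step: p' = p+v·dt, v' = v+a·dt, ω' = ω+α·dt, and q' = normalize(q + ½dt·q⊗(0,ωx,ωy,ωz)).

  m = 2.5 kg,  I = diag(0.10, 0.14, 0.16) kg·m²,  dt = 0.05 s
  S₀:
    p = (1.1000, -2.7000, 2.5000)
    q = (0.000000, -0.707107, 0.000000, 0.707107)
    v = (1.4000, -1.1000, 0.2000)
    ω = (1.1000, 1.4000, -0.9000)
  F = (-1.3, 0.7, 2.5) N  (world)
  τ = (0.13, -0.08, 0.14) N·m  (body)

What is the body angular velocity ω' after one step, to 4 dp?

ω×(Iω) gyroscopic = (-0.0252, 0.0594, 0.0616)
(τ − ω×Iω)/I = (1.5520, -0.9957, 0.4900)
new body rate ω' = (1.1776, 1.3502, -0.8755)

ω' = (1.1776, 1.3502, -0.8755)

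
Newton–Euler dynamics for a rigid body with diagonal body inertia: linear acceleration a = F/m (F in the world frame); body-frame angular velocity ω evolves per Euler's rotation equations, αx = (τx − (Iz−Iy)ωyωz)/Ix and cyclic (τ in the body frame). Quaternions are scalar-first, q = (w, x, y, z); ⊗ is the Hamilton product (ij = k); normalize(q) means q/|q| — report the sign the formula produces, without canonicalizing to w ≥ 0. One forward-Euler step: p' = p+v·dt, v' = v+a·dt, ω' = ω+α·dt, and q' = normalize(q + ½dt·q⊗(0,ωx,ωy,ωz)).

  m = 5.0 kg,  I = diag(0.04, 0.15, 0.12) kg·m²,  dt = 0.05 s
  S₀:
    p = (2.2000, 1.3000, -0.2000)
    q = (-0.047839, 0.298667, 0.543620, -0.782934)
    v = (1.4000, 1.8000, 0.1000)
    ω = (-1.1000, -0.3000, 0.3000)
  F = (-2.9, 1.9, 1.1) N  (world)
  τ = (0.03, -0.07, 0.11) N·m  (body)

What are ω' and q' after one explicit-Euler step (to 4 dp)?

precession coupling ω×(Iω) = (0.0027, 0.0264, 0.0363)
(τ − ω×Iω)/I = (0.6825, -0.6427, 0.6142)
ω' = ω + α·dt = (-1.0659, -0.3321, 0.3307)
Hamilton product q⊗(0,ω) = (0.7264999, -0.0191713, 0.7859790, 0.4940302)
q + ½dt·q⊗(0,ω), renormalized = (-0.0297, 0.2981, 0.5630, -0.7702)

ω' = (-1.0659, -0.3321, 0.3307)
q' = (-0.0297, 0.2981, 0.5630, -0.7702)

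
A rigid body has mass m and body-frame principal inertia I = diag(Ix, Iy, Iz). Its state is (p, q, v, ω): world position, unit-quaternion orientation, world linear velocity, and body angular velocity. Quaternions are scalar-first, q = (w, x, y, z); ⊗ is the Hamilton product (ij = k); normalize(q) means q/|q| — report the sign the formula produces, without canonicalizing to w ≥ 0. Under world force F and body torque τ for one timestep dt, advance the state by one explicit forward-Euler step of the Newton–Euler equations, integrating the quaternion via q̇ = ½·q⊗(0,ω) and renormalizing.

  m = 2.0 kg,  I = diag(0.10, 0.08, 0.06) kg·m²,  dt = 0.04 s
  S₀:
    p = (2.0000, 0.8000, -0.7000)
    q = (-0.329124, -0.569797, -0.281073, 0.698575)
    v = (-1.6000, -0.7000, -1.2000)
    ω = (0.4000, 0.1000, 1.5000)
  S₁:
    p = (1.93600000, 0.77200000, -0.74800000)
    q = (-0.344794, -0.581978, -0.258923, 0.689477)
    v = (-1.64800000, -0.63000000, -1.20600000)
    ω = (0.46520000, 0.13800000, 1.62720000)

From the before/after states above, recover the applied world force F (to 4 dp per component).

F = (-2.4000, 3.5000, -0.3000)

Δv = v₁−v₀ = (-0.04800000, 0.07000000, -0.00600000)
m·(v₁−v₀)/dt = (-2.4000, 3.5000, -0.3000)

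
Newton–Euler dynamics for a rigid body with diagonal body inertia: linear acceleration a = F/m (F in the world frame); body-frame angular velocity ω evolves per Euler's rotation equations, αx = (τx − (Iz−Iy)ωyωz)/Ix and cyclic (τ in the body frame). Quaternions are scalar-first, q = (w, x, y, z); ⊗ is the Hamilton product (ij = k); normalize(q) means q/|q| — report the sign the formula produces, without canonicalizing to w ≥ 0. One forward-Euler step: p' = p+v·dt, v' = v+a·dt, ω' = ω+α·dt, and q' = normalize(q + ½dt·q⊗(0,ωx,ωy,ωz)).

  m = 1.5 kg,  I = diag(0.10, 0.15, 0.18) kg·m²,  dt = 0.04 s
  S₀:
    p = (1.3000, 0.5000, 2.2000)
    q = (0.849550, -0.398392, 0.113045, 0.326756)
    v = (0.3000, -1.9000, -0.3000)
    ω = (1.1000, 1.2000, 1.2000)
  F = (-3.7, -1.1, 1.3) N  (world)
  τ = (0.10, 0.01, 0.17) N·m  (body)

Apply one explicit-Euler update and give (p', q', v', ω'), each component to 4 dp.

p' = (1.3120, 0.4240, 2.1880)
q' = (0.8471, -0.3845, 0.1501, 0.3348)
v' = (0.2013, -1.9293, -0.2653)
ω' = (1.1227, 1.2308, 1.2231)

ω×(Iω) gyroscopic = (0.0432, -0.1056, 0.0660)
(τ − ω×Iω)/I = (0.5680, 0.7707, 0.5778)
new body rate ω' = (1.1227, 1.2308, 1.2231)
Hamilton product q⊗(0,ω) = (-0.0895300, 0.6780518, 1.8569620, 0.4170401)
updated quaternion q' = (0.8471, -0.3845, 0.1501, 0.3348)
a = (-2.4667, -0.7333, 0.8667)
new position p' = (1.3120, 0.4240, 2.1880)
v + (F/m)dt = (0.2013, -1.9293, -0.2653)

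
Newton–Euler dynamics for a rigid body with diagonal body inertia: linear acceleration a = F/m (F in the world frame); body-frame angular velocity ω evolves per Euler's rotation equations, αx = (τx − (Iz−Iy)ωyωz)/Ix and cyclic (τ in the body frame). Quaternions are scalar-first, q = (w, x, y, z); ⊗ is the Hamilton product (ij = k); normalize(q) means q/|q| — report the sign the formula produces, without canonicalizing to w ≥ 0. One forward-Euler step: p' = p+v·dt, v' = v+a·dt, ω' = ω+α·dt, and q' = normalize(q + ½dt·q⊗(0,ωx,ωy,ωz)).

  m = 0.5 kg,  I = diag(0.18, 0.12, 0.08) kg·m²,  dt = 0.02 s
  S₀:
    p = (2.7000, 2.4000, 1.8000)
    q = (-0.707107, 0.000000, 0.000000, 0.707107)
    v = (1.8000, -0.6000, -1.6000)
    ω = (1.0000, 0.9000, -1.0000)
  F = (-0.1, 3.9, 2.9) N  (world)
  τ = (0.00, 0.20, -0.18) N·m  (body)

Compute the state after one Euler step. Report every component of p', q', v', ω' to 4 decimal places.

precession coupling ω×(Iω) = (0.0360, -0.1000, -0.0540)
angular accel α = (-0.2000, 2.5000, -1.5750)
ω' = ω + α·dt = (0.9960, 0.9500, -1.0315)
q⊗(0,ω) = (0.7071070, -1.3435033, 0.0707107, 0.7071070)
q' = normalize(q + ½dt·q⊗(0,ω)) = (-0.6999, -0.0134, 0.0007, 0.7141)
a = (-0.2000, 7.8000, 5.8000)
p' = p + v·dt = (2.7360, 2.3880, 1.7680)
new velocity v' = (1.7960, -0.4440, -1.4840)

p' = (2.7360, 2.3880, 1.7680)
q' = (-0.6999, -0.0134, 0.0007, 0.7141)
v' = (1.7960, -0.4440, -1.4840)
ω' = (0.9960, 0.9500, -1.0315)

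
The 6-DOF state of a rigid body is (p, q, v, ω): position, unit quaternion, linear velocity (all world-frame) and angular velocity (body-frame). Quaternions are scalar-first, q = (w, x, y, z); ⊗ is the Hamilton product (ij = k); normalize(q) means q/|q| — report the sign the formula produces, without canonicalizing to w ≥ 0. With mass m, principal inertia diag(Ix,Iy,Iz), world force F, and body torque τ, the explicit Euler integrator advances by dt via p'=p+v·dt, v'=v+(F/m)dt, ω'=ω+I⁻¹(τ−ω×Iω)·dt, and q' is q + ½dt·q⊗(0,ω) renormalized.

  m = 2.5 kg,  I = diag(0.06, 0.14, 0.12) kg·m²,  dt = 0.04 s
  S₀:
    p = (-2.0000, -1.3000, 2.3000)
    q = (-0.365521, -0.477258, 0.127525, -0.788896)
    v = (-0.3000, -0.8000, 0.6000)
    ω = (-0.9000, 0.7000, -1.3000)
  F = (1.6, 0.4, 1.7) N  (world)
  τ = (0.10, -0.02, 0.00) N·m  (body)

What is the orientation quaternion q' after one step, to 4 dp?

2q̇ = q⊗(0,ω) = (-1.5443645, 0.7154136, -0.1662937, 0.2558692)
updated quaternion q' = (-0.3962, -0.4627, 0.1241, -0.7833)

q' = (-0.3962, -0.4627, 0.1241, -0.7833)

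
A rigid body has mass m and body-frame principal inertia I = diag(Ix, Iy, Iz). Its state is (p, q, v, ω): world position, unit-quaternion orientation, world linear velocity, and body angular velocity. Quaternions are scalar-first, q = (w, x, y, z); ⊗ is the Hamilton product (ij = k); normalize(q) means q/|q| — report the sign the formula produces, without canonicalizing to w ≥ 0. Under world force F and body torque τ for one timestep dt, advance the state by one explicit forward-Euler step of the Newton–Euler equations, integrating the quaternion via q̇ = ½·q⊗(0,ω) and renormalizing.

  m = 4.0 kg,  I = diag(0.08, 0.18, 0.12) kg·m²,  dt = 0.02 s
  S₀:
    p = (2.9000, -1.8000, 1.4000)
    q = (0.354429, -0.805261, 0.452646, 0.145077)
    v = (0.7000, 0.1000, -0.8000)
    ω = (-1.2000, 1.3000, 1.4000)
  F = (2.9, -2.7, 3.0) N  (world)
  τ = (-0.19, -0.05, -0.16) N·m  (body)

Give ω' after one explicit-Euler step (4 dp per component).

ω' = (-1.2202, 1.2870, 1.3993)

gyro term ω×Iω = (-0.1092, 0.0672, -0.1560)
angular accel α = (-1.0100, -0.6511, -0.0333)
ω' = ω + α·dt = (-1.2202, 1.2870, 1.3993)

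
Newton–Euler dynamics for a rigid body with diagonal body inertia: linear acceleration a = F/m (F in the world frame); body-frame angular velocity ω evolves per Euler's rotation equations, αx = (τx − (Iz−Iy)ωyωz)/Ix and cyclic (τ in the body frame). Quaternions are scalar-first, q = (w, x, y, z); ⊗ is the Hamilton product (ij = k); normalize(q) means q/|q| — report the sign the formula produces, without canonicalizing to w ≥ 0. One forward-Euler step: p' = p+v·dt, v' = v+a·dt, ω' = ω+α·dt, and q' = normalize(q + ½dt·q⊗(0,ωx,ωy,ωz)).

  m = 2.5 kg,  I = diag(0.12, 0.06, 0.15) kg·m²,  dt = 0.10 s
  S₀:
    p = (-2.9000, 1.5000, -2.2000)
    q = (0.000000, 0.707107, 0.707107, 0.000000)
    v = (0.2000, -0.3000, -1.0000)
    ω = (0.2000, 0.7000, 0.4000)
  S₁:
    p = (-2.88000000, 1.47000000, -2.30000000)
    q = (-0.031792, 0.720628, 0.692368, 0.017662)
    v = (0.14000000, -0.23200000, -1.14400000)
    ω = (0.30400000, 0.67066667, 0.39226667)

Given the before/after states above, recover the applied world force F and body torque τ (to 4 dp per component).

F = (-1.5000, 1.7000, -3.6000)
τ = (0.1500, -0.0200, -0.0200)

velocity change Δv = (-0.06000000, 0.06800000, -0.14400000)
applied force F = (-1.5000, 1.7000, -3.6000)
rate change Δω = (0.10400000, -0.02933333, -0.00773333)
gyro term ω₀×Iω₀ = (0.0252, -0.0024, -0.0084)
I·α + gyro = (0.1500, -0.0200, -0.0200)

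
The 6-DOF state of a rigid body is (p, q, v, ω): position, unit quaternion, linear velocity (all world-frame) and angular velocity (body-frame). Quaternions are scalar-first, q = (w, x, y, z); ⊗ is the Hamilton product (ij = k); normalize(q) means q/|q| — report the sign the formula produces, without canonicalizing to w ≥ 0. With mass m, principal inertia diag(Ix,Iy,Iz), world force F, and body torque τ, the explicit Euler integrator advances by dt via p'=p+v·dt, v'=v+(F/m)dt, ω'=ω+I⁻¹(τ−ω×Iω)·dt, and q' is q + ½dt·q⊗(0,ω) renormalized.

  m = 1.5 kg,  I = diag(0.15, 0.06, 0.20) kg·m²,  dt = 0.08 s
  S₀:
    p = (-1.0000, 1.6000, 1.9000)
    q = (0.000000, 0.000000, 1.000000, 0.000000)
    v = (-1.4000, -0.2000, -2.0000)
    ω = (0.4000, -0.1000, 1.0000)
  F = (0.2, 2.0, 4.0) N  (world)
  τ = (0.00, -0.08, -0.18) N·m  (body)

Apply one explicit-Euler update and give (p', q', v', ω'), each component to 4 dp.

ω×(Iω) gyroscopic = (-0.0140, -0.0200, 0.0036)
(τ − ω×Iω)/I = (0.0933, -1.0000, -0.9180)
ω' = ω + α·dt = (0.4075, -0.1800, 0.9266)
Hamilton product q⊗(0,ω) = (0.1000000, 1.0000000, 0.0000000, -0.4000000)
q' = normalize(q + ½dt·q⊗(0,ω)) = (0.0040, 0.0400, 0.9991, -0.0160)
a = F/m = (0.1333, 1.3333, 2.6667)
p' = p + v·dt = (-1.1120, 1.5840, 1.7400)
v' = v + a·dt = (-1.3893, -0.0933, -1.7867)

p' = (-1.1120, 1.5840, 1.7400)
q' = (0.0040, 0.0400, 0.9991, -0.0160)
v' = (-1.3893, -0.0933, -1.7867)
ω' = (0.4075, -0.1800, 0.9266)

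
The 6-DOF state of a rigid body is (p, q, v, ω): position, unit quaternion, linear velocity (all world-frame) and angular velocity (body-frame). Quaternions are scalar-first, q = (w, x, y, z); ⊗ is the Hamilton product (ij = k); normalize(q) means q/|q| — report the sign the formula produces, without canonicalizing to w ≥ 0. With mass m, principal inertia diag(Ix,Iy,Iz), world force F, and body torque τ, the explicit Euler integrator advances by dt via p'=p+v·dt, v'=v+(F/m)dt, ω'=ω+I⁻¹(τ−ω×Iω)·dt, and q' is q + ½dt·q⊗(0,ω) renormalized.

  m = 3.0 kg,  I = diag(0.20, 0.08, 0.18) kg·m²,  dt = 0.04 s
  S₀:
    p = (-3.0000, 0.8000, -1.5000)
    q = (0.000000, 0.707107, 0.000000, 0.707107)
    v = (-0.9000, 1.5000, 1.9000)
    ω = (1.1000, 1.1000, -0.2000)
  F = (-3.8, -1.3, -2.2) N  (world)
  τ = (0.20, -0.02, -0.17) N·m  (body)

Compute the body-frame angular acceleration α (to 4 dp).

α = (1.1100, -0.1950, -0.1378)

ω×(Iω) gyroscopic = (-0.0220, -0.0044, -0.1452)
(τ − ω×Iω)/I = (1.1100, -0.1950, -0.1378)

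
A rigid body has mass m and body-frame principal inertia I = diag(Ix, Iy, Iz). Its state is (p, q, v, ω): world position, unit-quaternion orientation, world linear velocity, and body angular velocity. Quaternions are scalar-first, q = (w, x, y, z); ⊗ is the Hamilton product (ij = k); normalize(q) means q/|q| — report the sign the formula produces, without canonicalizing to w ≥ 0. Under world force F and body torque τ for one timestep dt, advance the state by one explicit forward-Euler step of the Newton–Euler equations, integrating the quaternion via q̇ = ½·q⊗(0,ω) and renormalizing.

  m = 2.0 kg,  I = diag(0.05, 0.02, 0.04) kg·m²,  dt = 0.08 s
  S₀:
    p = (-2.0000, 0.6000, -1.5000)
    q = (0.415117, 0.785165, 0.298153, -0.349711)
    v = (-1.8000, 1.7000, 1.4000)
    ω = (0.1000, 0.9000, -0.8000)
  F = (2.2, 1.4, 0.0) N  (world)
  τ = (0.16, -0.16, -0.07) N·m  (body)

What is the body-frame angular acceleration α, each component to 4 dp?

α = (3.4880, -7.9600, -1.6825)

precession coupling ω×(Iω) = (-0.0144, -0.0008, -0.0027)
(τ − ω×Iω)/I = (3.4880, -7.9600, -1.6825)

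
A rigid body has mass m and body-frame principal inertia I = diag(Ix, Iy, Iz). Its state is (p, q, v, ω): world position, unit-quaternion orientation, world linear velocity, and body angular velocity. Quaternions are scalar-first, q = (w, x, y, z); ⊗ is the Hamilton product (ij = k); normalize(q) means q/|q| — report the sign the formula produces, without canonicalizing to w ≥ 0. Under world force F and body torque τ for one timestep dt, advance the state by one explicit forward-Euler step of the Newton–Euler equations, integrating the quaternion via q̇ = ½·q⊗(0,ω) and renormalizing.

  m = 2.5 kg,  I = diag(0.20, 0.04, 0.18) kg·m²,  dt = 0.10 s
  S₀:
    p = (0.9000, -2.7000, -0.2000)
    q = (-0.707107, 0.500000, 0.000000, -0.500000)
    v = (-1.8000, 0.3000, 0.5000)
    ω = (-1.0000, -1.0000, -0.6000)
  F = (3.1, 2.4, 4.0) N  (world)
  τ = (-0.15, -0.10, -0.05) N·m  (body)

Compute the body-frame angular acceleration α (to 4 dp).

ω×(Iω) gyroscopic = (0.0840, 0.0120, -0.1600)
α = I⁻¹(τ − ω×Iω) = (-1.1700, -2.8000, 0.6111)

α = (-1.1700, -2.8000, 0.6111)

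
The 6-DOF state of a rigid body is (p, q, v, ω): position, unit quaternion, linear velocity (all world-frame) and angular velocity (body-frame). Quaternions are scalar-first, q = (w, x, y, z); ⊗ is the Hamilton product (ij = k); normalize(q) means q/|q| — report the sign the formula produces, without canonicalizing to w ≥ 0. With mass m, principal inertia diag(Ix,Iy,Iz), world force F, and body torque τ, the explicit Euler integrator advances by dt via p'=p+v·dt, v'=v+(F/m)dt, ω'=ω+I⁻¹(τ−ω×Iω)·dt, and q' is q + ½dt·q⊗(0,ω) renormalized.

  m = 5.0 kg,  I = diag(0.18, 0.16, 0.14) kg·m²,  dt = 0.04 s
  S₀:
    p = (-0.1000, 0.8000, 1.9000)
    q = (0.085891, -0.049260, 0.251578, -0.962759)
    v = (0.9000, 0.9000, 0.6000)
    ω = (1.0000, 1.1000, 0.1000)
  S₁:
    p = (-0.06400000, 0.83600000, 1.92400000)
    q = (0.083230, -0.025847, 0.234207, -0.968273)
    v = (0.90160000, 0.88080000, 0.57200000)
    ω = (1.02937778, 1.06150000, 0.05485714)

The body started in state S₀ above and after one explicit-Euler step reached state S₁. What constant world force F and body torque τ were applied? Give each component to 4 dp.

F = (0.2000, -2.4000, -3.5000)
τ = (0.1300, -0.1500, -0.1800)

Δv = v₁−v₀ = (0.00160000, -0.01920000, -0.02800000)
F = m·Δv/dt = (0.2000, -2.4000, -3.5000)
Δω = ω₁−ω₀ = (0.02937778, -0.03850000, -0.04514286)
τ = I·(Δω/dt) + ω₀×(Iω₀) = (0.1300, -0.1500, -0.1800)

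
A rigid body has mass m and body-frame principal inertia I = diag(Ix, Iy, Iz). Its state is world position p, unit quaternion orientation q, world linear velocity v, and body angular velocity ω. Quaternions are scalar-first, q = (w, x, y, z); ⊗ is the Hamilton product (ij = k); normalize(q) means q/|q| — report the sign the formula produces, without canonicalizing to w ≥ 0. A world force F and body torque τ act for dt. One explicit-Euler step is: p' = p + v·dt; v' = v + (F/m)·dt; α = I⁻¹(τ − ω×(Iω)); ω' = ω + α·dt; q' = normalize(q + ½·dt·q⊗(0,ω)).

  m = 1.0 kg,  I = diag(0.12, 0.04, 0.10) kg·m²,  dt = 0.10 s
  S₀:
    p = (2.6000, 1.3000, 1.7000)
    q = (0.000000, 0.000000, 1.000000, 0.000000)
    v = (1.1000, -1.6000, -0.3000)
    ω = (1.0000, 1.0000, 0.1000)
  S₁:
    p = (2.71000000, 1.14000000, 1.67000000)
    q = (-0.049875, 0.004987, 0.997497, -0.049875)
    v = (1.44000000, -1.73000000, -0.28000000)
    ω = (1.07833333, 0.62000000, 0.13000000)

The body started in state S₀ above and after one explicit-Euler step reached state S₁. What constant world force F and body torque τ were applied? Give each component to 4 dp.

F = (3.4000, -1.3000, 0.2000)
τ = (0.1000, -0.1500, -0.0500)

rate change Δω = (0.07833333, -0.38000000, 0.03000000)
applied torque τ = (0.1000, -0.1500, -0.0500)
v₁ − v₀ = (0.34000000, -0.13000000, 0.02000000)
applied force F = (3.4000, -1.3000, 0.2000)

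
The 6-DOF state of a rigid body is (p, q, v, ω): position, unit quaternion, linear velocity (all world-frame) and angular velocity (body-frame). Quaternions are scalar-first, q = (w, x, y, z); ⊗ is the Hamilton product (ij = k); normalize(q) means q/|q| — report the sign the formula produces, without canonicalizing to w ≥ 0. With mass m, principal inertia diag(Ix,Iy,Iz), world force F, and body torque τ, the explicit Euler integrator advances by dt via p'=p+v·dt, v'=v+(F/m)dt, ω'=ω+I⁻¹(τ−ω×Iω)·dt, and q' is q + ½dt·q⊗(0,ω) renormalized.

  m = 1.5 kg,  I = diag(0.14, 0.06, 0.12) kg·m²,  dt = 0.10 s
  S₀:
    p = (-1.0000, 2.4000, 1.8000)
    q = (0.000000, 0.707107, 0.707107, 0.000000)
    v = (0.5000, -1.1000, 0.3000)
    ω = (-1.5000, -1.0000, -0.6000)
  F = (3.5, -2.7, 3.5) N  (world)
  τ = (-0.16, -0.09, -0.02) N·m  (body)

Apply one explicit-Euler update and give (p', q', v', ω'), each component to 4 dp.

a = (2.3333, -1.8000, 2.3333)
p + v·dt = (-0.9500, 2.2900, 1.8300)
v + (F/m)dt = (0.7333, -1.2800, 0.5333)
(τ − ω×Iω)/I = (-1.4000, -1.8000, 0.8333)
new body rate ω' = (-1.6400, -1.1800, -0.5167)
Hamilton product q⊗(0,ω) = (1.7677675, -0.4242642, 0.4242642, 0.3535535)
q' = normalize(q + ½dt·q⊗(0,ω)) = (0.0880, 0.6828, 0.7251, 0.0176)

p' = (-0.9500, 2.2900, 1.8300)
q' = (0.0880, 0.6828, 0.7251, 0.0176)
v' = (0.7333, -1.2800, 0.5333)
ω' = (-1.6400, -1.1800, -0.5167)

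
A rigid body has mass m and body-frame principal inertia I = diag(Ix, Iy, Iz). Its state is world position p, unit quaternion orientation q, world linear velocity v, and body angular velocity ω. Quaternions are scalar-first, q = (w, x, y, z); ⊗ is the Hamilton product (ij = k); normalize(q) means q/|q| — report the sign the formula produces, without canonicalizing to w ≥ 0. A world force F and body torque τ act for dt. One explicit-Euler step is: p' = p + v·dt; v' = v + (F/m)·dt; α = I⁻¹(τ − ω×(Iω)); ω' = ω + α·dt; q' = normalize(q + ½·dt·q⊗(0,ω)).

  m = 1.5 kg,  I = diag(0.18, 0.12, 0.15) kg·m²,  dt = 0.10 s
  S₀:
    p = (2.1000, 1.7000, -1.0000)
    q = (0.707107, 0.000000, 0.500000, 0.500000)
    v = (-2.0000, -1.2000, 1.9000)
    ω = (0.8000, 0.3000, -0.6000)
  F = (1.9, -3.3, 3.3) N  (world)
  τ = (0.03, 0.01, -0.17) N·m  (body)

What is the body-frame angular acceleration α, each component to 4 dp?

ω×(Iω) gyroscopic = (-0.0054, -0.0144, -0.0144)
(τ − ω×Iω)/I = (0.1967, 0.2033, -1.0373)

α = (0.1967, 0.2033, -1.0373)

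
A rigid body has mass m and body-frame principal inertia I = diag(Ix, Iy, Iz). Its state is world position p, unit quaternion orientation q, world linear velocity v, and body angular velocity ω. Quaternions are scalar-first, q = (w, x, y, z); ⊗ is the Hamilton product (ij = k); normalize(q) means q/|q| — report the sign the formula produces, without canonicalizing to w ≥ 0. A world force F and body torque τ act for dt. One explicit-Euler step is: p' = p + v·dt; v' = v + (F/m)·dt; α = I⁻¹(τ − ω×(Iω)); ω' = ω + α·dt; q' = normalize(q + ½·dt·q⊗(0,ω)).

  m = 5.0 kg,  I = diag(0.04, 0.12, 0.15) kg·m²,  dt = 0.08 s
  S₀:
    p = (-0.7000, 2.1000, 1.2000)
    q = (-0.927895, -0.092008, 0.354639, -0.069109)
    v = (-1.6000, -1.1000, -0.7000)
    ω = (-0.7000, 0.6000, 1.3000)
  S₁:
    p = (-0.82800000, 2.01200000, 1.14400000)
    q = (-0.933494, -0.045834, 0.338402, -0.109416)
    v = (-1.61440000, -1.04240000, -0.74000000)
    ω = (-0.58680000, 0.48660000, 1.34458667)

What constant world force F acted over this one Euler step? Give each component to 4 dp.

v₁ − v₀ = (-0.01440000, 0.05760000, -0.04000000)
m·(v₁−v₀)/dt = (-0.9000, 3.6000, -2.5000)

F = (-0.9000, 3.6000, -2.5000)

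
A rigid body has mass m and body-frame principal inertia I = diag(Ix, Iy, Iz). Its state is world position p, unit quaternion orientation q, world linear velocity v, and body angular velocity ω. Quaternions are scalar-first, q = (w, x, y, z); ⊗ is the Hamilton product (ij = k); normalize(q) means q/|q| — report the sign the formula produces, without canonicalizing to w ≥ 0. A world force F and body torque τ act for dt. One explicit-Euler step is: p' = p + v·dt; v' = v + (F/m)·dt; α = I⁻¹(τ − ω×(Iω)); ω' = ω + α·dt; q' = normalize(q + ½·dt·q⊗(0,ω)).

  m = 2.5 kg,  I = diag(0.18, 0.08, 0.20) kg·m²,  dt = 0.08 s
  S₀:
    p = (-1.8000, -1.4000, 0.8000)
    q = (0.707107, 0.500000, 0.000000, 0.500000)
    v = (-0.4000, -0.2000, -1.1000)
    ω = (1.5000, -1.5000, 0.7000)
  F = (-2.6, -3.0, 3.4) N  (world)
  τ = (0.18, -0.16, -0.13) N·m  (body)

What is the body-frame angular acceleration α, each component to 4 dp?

α = (1.7000, -1.7375, -1.7750)

precession coupling ω×(Iω) = (-0.1260, -0.0210, 0.2250)
α = I⁻¹(τ − ω×Iω) = (1.7000, -1.7375, -1.7750)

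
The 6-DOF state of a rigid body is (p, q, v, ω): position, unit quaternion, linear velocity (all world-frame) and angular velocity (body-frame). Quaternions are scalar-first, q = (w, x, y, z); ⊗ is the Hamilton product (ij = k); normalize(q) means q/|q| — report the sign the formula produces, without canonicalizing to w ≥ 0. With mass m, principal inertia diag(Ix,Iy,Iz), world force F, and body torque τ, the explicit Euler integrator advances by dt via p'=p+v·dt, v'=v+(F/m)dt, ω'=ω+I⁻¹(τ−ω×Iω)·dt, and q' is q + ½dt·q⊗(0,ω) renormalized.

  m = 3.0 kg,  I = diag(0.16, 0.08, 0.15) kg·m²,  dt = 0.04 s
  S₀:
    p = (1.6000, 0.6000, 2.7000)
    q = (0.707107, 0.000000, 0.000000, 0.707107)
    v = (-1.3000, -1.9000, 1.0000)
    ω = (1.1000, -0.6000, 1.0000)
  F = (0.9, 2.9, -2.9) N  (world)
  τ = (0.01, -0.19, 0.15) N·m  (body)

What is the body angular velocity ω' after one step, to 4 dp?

ω' = (1.1130, -0.7005, 1.0259)

(τ − ω×Iω)/I = (0.3250, -2.5125, 0.6480)
new body rate ω' = (1.1130, -0.7005, 1.0259)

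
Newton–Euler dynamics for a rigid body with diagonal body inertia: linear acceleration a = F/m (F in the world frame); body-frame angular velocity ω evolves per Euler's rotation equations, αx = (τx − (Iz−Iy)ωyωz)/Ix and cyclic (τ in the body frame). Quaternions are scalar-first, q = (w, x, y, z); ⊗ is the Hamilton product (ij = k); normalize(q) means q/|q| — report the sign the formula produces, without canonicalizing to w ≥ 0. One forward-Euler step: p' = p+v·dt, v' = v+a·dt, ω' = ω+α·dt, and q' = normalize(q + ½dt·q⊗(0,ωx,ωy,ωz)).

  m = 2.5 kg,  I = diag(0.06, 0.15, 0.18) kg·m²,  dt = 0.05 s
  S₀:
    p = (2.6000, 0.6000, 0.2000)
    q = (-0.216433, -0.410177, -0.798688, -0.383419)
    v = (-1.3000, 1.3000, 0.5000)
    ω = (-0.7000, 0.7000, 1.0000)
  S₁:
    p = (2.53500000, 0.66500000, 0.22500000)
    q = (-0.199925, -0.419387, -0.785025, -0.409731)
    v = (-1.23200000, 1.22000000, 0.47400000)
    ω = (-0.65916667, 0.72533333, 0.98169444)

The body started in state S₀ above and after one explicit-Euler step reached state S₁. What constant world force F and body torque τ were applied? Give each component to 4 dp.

F = (3.4000, -4.0000, -1.3000)
τ = (0.0700, 0.1600, -0.1100)

v₁ − v₀ = (0.06800000, -0.08000000, -0.02600000)
applied force F = (3.4000, -4.0000, -1.3000)
ω₁ − ω₀ = (0.04083333, 0.02533333, -0.01830556)
gyro term ω₀×Iω₀ = (0.0210, 0.0840, -0.0441)
applied torque τ = (0.0700, 0.1600, -0.1100)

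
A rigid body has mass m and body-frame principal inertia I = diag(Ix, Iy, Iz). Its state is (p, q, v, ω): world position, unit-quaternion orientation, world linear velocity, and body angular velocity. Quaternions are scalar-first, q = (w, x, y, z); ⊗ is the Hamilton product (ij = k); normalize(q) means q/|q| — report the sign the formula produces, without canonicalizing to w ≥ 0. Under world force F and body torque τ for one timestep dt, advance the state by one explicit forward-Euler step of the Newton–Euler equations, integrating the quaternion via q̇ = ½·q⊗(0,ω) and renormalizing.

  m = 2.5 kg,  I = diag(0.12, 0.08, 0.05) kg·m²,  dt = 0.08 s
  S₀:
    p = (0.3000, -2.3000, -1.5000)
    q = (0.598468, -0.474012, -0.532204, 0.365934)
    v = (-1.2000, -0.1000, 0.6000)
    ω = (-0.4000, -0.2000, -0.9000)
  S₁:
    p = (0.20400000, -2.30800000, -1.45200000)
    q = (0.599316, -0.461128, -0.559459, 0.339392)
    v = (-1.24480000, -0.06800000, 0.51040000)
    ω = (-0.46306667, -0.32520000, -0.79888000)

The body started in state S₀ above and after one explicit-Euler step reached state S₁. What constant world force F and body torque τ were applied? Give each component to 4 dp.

ω₁ − ω₀ = (-0.06306667, -0.12520000, 0.10112000)
precession coupling = (-0.0054, 0.0252, -0.0032)
I·α + gyro = (-0.1000, -0.1000, 0.0600)
v₁ − v₀ = (-0.04480000, 0.03200000, -0.08960000)
m·(v₁−v₀)/dt = (-1.4000, 1.0000, -2.8000)

F = (-1.4000, 1.0000, -2.8000)
τ = (-0.1000, -0.1000, 0.0600)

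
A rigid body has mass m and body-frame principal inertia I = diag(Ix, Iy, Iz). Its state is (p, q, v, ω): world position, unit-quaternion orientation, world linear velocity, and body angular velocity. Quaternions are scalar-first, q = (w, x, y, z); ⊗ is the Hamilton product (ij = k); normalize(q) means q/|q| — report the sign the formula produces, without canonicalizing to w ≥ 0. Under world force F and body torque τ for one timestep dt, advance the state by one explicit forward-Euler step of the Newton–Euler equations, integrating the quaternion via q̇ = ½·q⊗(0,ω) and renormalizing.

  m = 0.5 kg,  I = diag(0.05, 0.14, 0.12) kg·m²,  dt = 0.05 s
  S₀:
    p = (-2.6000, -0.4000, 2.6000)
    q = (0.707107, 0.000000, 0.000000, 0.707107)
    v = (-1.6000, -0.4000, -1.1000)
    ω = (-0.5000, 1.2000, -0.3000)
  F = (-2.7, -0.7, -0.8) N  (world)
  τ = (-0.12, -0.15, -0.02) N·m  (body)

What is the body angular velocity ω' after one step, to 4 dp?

(τ − ω×Iω)/I = (-2.5440, -0.9964, 0.2833)
new body rate ω' = (-0.6272, 1.1502, -0.2858)

ω' = (-0.6272, 1.1502, -0.2858)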